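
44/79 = 0.56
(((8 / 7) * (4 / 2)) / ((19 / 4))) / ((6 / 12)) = 128 / 133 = 0.96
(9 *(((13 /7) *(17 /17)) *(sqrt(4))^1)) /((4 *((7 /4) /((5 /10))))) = 117 /49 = 2.39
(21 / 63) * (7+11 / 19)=2.53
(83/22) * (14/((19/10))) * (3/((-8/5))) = -43575/836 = -52.12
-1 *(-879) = 879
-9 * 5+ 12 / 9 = -131 / 3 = -43.67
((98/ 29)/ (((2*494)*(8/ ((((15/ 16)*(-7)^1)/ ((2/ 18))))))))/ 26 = -46305/ 47676928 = -0.00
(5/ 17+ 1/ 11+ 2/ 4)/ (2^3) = 331/ 2992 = 0.11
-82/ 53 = -1.55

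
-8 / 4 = -2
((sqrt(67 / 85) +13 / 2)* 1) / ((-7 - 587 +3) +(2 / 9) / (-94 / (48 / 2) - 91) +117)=-44421 / 3239332 - 201* sqrt(5695) / 8098330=-0.02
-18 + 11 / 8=-133 / 8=-16.62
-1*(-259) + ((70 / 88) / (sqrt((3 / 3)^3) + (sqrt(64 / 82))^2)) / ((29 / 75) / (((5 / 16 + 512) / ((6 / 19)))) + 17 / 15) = 11032004921987 / 42529896068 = 259.39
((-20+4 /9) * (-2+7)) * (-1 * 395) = 347600 /9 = 38622.22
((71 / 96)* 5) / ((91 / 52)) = 2.11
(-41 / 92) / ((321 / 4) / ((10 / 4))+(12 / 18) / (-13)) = -7995 / 574954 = -0.01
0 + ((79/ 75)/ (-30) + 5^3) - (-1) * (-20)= 236171/ 2250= 104.96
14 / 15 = 0.93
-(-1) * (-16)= -16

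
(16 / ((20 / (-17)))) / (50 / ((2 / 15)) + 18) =-68 / 1965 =-0.03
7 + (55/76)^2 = 43457/5776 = 7.52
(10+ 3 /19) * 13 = 2509 /19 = 132.05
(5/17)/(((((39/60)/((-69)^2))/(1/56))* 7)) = 119025/21658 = 5.50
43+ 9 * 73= 700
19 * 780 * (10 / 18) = 24700 / 3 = 8233.33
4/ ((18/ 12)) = 8/ 3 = 2.67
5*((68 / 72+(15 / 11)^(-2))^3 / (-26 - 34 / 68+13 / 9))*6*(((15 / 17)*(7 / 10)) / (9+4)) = -2077186741 / 11212987500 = -0.19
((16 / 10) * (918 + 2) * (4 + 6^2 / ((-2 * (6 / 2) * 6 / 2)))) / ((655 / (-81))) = -238464 / 655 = -364.07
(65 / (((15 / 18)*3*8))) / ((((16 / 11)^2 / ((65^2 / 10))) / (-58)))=-37642.93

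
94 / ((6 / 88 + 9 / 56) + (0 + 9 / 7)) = 57904 / 933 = 62.06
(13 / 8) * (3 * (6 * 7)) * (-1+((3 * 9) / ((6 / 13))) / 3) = 30303 / 8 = 3787.88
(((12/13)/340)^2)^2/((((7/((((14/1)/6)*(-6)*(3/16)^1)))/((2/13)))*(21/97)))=-7857/542688346427500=-0.00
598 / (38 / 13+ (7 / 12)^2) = 183.25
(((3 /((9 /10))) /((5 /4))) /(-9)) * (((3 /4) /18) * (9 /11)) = -1 /99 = -0.01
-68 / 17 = -4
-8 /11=-0.73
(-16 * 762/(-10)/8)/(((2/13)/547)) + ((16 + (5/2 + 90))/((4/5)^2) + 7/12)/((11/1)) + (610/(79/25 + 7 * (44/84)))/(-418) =541873.45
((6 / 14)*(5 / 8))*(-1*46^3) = -182505 / 7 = -26072.14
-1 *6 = -6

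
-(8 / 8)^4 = -1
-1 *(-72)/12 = 6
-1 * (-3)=3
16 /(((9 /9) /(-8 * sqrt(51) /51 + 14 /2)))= 112 - 128 * sqrt(51) /51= 94.08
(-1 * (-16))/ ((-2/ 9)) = -72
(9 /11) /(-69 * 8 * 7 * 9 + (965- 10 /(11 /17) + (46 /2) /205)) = -205 /8475378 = -0.00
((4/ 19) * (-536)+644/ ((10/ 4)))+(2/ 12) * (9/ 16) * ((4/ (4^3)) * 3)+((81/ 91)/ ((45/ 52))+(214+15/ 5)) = 123527521/ 340480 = 362.80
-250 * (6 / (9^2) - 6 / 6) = 6250 / 27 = 231.48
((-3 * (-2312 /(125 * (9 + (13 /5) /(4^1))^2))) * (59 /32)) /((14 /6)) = 613836 /1303715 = 0.47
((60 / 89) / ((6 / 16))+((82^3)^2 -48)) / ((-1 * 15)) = -9018864584208 / 445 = -20267111425.19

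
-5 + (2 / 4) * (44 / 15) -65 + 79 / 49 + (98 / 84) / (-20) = -393839 / 5880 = -66.98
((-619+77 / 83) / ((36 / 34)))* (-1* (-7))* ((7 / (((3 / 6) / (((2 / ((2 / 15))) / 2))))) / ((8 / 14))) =-124637625 / 166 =-750829.07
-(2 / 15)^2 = -4 / 225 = -0.02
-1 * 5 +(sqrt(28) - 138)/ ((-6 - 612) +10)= -1451/ 304 - sqrt(7)/ 304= -4.78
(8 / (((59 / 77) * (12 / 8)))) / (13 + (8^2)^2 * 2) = 1232 / 1452285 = 0.00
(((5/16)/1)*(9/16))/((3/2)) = 15/128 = 0.12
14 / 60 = 7 / 30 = 0.23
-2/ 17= -0.12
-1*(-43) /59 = 43 /59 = 0.73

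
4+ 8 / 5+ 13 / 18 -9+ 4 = 119 / 90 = 1.32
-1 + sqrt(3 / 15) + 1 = sqrt(5) / 5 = 0.45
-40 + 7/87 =-3473/87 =-39.92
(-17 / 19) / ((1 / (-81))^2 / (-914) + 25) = -101944818 / 2848458131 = -0.04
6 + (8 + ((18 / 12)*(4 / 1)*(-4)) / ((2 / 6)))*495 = -31674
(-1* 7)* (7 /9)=-49 /9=-5.44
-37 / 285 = -0.13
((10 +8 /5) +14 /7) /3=68 /15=4.53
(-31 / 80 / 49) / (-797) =31 / 3124240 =0.00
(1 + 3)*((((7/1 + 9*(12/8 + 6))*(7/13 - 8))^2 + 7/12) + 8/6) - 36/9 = 626669486/507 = 1236034.49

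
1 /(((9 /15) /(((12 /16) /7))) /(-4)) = -0.71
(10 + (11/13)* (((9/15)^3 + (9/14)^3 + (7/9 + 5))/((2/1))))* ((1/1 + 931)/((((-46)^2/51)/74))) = 148780575554459/7076433000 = 21024.80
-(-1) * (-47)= -47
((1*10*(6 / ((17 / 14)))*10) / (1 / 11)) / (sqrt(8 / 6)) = 46200*sqrt(3) / 17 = 4707.10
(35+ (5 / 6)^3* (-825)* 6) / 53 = -33955 / 636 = -53.39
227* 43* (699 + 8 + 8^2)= 7525731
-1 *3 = -3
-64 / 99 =-0.65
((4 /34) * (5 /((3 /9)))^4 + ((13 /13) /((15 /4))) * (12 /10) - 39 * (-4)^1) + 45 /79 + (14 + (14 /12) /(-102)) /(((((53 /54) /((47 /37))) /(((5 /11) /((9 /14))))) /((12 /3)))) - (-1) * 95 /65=174146543070836 /28245606675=6165.44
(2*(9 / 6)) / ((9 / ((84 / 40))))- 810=-8093 / 10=-809.30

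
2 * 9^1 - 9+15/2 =33/2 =16.50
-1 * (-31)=31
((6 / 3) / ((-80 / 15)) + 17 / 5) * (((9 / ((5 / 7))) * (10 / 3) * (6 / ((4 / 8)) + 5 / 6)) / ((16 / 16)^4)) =1630.48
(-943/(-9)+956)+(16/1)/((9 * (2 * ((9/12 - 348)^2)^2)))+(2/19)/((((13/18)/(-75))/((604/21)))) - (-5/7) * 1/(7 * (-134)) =40551486027922905626035/54331203346050022938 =746.38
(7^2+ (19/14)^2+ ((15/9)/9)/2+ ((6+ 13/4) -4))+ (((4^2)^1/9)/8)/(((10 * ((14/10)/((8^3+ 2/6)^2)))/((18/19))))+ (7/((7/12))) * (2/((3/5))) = 4043.33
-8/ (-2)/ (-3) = -4/ 3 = -1.33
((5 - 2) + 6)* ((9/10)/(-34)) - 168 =-57201/340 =-168.24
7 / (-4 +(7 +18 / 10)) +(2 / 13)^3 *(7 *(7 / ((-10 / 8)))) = 346843 / 263640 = 1.32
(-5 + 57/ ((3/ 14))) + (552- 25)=788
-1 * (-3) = 3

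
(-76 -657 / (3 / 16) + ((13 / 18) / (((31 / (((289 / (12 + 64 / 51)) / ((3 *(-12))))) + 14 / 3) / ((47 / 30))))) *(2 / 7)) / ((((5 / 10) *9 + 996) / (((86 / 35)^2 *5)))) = -5718520360288214 / 52940260851975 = -108.02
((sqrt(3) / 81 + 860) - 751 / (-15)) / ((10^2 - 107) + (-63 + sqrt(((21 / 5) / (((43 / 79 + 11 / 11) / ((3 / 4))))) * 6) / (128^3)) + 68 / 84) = -148997082700799537053696 / 11327938359526858393349 - 54573687898615316480 * sqrt(3) / 305854335707225176620423 - 25250091761664 * sqrt(505995) / 56639691797634291966745 - 205520896 * sqrt(168665) / 11327938359526858393349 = -13.15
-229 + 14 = -215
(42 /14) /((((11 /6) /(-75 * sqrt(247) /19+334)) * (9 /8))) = 5344 /11 - 1200 * sqrt(247) /209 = 395.58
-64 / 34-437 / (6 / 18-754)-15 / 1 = -1940 / 119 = -16.30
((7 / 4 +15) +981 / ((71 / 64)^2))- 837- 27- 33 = -1676657 / 20164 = -83.15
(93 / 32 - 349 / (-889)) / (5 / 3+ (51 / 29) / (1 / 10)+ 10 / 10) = 8164515 / 50125376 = 0.16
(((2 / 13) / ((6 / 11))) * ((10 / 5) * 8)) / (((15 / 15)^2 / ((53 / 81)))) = 9328 / 3159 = 2.95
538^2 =289444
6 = 6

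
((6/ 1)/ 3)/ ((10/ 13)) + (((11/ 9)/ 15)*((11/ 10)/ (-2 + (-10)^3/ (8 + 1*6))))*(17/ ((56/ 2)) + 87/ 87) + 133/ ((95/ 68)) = 97.80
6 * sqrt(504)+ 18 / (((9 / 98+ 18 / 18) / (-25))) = -44100 / 107+ 36 * sqrt(14) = -277.45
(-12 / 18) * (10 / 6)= -10 / 9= -1.11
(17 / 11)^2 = 289 / 121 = 2.39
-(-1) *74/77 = 74/77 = 0.96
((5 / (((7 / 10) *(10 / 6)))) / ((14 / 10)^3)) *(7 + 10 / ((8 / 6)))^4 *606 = 401824018125 / 9604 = 41839235.54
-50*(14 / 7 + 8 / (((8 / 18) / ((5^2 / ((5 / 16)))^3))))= -460800100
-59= -59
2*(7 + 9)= 32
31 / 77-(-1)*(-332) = -25533 / 77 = -331.60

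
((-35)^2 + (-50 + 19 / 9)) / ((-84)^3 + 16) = -5297 / 2667096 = -0.00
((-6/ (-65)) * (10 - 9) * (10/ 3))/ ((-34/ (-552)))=1104/ 221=5.00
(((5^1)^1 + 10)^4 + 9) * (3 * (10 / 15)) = 101268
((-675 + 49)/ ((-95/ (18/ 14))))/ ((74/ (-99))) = -278883/ 24605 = -11.33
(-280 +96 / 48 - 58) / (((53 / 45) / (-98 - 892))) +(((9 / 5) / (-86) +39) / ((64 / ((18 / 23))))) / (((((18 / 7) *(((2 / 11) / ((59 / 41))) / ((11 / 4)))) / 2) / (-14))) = 776610686480937 / 2750844160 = 282317.22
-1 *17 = -17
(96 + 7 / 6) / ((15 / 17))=9911 / 90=110.12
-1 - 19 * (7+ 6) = -248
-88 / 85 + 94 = 7902 / 85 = 92.96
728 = 728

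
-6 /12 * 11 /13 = -11 /26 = -0.42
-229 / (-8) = 229 / 8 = 28.62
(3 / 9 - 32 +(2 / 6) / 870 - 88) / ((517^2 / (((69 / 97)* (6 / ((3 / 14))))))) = -100569938 / 11278259355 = -0.01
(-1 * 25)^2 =625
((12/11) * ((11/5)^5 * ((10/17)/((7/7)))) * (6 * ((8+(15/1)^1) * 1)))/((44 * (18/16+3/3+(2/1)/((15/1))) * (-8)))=-3306204/575875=-5.74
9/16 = 0.56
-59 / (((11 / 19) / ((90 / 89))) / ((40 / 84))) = -336300 / 6853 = -49.07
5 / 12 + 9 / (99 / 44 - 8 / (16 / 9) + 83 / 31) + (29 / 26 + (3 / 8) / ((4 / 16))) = 199165 / 8268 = 24.09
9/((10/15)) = 27/2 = 13.50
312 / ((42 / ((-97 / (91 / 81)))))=-31428 / 49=-641.39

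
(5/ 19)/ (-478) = -0.00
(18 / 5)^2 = 324 / 25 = 12.96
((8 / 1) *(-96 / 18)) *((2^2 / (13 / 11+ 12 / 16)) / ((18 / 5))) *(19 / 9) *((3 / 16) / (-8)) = 1672 / 1377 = 1.21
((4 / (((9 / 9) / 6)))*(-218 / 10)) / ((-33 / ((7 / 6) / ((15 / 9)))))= 3052 / 275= 11.10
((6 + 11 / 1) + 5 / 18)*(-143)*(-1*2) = 44473 / 9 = 4941.44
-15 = -15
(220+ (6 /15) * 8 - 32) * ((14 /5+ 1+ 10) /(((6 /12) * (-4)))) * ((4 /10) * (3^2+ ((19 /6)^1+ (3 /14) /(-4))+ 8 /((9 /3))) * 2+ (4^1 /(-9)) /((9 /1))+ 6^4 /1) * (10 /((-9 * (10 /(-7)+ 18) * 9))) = 40760700257 /3171150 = 12853.60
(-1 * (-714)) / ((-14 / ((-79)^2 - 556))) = -289935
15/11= 1.36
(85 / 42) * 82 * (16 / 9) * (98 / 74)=390320 / 999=390.71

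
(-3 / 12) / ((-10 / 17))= 17 / 40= 0.42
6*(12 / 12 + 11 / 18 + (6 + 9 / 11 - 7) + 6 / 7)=3169 / 231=13.72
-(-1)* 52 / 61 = 0.85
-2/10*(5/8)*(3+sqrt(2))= -3/8 - sqrt(2)/8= -0.55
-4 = -4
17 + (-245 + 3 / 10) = -2277 / 10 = -227.70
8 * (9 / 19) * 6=432 / 19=22.74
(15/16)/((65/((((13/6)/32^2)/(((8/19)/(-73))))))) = -1387/262144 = -0.01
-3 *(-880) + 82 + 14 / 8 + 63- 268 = 10075 / 4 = 2518.75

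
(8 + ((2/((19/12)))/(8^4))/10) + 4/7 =5836821/680960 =8.57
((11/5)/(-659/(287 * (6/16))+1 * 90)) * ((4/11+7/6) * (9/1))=260883/722180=0.36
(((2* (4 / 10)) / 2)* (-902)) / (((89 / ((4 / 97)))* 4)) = -1804 / 43165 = -0.04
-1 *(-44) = 44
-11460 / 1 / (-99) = 3820 / 33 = 115.76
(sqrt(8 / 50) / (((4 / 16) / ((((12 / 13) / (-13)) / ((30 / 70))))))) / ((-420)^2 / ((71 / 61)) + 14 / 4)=-4544 / 2597927995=-0.00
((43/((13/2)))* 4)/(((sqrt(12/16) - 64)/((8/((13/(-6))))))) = 33024* sqrt(3)/2768389 + 4227072/2768389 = 1.55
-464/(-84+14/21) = 696/125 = 5.57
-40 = -40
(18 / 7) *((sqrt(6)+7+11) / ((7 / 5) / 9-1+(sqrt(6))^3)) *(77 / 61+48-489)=-1669.25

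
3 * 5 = 15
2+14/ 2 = 9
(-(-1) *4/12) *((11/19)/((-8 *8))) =-0.00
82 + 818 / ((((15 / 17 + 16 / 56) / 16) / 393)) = 612097894 / 139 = 4403581.97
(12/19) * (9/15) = 36/95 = 0.38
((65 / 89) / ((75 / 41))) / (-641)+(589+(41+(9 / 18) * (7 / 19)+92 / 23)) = 20622337511 / 32517930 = 634.18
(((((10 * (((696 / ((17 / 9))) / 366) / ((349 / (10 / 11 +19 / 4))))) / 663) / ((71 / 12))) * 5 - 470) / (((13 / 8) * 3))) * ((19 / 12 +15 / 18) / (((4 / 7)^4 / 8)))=-17481.63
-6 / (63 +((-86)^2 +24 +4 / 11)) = -22 / 27439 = -0.00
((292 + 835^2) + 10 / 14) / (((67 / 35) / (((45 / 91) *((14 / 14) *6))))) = 6591542400 / 6097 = 1081112.42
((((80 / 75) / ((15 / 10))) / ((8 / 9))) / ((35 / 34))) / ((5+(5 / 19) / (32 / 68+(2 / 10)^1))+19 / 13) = 1914744 / 16886975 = 0.11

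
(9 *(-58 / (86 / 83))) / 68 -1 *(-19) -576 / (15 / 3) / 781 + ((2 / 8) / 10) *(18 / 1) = 6790307 / 570911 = 11.89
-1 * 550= -550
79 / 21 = 3.76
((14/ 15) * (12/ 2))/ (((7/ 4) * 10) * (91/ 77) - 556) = -616/ 58885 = -0.01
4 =4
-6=-6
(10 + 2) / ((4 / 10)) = 30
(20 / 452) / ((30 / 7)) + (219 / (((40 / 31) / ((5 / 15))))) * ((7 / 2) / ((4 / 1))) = 5371219 / 108480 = 49.51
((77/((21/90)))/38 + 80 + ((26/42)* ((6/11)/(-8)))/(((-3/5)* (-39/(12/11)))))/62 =2140745/1496649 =1.43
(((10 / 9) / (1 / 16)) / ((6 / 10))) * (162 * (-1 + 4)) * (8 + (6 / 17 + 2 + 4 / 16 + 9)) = 4798800 / 17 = 282282.35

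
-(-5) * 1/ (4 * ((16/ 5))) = 0.39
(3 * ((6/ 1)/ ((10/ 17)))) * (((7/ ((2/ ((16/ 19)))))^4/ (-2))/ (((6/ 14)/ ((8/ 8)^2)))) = -1755457536/ 651605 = -2694.05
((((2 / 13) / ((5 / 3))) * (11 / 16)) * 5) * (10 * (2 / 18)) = 55 / 156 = 0.35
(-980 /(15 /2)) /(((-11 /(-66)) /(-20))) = 15680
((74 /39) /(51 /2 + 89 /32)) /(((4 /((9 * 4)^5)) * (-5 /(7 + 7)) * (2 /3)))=-250571833344 /58825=-4259614.68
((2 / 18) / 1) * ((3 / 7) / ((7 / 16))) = 16 / 147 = 0.11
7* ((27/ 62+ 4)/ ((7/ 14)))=1925/ 31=62.10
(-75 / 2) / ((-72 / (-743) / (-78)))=241475 / 8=30184.38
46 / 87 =0.53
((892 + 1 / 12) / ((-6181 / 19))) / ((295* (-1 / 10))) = 0.09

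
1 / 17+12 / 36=20 / 51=0.39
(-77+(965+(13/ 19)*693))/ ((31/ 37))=957597/ 589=1625.80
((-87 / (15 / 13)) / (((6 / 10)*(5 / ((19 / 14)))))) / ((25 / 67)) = -479921 / 5250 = -91.41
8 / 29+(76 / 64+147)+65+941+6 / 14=3751089 / 3248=1154.89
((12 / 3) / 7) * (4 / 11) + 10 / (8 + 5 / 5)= 914 / 693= 1.32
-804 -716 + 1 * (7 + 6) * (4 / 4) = -1507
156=156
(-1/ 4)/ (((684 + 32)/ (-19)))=19/ 2864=0.01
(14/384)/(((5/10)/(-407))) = -2849/96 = -29.68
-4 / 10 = -2 / 5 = -0.40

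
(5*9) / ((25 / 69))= 621 / 5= 124.20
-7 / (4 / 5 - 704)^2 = -175 / 12362256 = -0.00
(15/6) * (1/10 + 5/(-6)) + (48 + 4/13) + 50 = 7525/78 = 96.47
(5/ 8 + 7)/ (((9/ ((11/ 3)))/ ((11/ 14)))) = 7381/ 3024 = 2.44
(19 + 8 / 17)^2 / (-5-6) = -109561 / 3179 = -34.46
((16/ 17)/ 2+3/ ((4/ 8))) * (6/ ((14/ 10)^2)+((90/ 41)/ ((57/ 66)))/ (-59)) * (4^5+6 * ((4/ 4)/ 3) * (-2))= 44861058000/ 2252089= 19919.75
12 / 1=12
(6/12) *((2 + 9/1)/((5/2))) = 11/5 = 2.20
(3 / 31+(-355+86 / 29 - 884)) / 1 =-1111108 / 899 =-1235.94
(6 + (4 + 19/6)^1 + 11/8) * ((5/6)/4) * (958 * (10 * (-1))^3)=-104481875/36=-2902274.31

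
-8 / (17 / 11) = -88 / 17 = -5.18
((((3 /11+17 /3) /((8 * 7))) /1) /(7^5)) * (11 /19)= 1 /273714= 0.00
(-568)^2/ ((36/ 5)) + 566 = 408374/ 9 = 45374.89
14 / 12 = 7 / 6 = 1.17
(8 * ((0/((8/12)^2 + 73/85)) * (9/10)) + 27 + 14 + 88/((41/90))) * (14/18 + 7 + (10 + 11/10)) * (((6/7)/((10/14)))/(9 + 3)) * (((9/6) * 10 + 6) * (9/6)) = 114184693/8200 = 13924.96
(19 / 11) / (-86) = -19 / 946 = -0.02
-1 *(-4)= 4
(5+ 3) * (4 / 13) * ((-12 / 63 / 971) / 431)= -128 / 114250773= -0.00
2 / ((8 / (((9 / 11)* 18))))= 3.68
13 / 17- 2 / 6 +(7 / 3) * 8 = 974 / 51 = 19.10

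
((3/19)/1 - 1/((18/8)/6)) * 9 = -429/19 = -22.58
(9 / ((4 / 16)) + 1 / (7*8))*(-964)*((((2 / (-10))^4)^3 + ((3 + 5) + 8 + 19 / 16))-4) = -25040641365199427 / 54687500000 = -457886.01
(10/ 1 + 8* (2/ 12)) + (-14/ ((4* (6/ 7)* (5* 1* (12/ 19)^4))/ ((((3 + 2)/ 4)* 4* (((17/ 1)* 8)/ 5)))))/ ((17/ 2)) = -5504449/ 77760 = -70.79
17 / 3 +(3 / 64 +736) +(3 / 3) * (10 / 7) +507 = 1680191 / 1344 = 1250.14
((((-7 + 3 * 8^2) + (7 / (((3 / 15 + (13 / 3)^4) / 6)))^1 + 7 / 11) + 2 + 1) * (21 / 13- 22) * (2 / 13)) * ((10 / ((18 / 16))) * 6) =-12579043744000 / 398437611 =-31570.92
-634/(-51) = 634/51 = 12.43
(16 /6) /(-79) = -8 /237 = -0.03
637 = 637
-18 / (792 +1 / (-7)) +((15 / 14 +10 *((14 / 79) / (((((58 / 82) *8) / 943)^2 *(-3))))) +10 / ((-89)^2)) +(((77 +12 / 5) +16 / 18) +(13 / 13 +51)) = -239237438336134877173 / 14702070989173680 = -16272.36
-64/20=-16/5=-3.20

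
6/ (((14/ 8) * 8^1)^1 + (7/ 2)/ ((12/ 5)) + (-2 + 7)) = 144/ 491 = 0.29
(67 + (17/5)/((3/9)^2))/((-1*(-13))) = 488/65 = 7.51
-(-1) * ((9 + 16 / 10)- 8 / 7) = 331 / 35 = 9.46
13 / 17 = 0.76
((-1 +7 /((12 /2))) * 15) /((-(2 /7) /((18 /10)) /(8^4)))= -64512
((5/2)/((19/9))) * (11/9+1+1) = 145/38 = 3.82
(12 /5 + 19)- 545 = -2618 /5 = -523.60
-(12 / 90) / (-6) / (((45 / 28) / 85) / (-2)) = -952 / 405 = -2.35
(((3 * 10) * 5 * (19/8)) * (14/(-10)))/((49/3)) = -855/28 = -30.54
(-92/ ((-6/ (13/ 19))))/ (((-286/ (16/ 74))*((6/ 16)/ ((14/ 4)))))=-0.07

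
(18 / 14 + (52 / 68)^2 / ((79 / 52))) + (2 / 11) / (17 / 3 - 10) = 37221383 / 22853831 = 1.63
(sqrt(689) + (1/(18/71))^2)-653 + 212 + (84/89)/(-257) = -3152910155/7410852 + sqrt(689) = -399.20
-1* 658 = -658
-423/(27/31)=-1457/3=-485.67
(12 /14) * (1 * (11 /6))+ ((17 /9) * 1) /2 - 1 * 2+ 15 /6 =3.02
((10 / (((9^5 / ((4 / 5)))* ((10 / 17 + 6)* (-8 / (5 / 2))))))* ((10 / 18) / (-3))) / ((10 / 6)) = 85 / 119042784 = 0.00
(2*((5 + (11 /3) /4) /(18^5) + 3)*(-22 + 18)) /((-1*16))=68024519 /45349632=1.50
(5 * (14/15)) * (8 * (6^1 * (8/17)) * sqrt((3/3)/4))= 896/17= 52.71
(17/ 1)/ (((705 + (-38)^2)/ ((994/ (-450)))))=-1207/ 69075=-0.02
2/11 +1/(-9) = 7/99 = 0.07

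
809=809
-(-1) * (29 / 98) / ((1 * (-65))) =-29 / 6370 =-0.00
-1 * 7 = -7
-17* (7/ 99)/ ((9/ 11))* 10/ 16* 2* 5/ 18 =-0.51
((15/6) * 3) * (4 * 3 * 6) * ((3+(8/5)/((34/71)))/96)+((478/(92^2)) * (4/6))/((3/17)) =23233753/647496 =35.88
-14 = -14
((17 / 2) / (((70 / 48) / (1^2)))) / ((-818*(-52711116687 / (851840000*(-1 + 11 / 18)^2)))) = 10136896000 / 582088861574541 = 0.00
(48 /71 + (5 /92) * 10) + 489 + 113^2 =43304611 /3266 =13259.22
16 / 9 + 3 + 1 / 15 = 218 / 45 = 4.84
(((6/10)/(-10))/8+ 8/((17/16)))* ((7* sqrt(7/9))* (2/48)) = 1.93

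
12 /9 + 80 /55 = 92 /33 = 2.79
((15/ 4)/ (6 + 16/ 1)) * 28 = 105/ 22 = 4.77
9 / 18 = 1 / 2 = 0.50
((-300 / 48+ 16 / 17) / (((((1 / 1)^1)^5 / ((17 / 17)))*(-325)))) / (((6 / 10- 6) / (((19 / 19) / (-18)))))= 361 / 2148120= 0.00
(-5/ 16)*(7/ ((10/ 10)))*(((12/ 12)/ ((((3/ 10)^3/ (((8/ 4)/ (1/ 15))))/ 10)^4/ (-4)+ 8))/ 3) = -875000000000000000000/ 9599999999999999980317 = -0.09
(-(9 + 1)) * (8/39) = -80/39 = -2.05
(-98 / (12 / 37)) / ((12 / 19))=-34447 / 72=-478.43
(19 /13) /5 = 19 /65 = 0.29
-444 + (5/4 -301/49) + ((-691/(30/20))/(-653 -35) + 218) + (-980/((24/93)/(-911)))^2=86458969782254017/7224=11968295927776.03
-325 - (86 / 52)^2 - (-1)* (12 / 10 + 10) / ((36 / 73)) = -9278833 / 30420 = -305.02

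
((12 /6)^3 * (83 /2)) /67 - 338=-22314 /67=-333.04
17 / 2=8.50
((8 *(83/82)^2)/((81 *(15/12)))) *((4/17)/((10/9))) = 110224/6429825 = 0.02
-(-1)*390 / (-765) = -26 / 51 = -0.51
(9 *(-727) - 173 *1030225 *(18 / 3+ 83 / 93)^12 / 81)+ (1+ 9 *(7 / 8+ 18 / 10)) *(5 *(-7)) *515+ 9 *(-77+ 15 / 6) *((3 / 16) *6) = -13721276769995875061989836279140122404519347 / 542500801533264392902138896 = -25292638704340293.57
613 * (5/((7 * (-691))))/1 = -3065/4837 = -0.63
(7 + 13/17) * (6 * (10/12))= 660/17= 38.82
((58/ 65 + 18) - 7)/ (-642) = -773/ 41730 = -0.02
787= 787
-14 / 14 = -1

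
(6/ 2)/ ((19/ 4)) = 0.63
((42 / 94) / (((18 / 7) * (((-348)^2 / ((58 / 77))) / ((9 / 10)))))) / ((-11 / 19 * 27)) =-133 / 2137402080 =-0.00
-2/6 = -1/3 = -0.33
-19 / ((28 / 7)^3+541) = -19 / 605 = -0.03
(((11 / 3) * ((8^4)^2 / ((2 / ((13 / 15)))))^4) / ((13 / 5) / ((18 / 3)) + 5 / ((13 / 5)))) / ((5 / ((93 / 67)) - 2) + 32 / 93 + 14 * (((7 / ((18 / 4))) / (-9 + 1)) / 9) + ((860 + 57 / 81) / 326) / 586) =239538846215896371657031650877873854611456 / 90827333665375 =2637299109741595919289156000.00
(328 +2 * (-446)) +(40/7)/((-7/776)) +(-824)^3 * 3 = -82243063604/49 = -1678429869.47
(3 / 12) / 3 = 0.08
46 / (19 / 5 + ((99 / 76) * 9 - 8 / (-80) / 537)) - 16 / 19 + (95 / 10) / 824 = 211533228513 / 99190184912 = 2.13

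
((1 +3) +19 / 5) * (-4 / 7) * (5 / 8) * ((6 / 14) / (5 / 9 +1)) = -1053 / 1372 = -0.77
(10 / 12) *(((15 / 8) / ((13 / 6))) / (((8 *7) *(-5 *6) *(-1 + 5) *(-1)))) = 5 / 46592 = 0.00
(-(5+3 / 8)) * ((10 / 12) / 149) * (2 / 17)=-215 / 60792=-0.00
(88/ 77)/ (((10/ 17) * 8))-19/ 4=-631/ 140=-4.51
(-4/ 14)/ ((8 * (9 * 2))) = -1/ 504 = -0.00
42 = 42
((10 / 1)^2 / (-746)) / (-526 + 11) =10 / 38419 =0.00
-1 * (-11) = 11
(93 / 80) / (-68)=-93 / 5440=-0.02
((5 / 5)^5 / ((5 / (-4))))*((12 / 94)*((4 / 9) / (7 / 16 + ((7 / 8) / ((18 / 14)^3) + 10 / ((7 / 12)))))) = -0.00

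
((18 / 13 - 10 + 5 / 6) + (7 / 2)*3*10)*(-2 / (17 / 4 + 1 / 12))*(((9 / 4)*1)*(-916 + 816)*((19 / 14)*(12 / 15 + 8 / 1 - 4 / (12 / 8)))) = 99413130 / 1183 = 84034.77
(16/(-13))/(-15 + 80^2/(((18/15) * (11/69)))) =-176/4781855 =-0.00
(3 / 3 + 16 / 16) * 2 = 4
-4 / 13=-0.31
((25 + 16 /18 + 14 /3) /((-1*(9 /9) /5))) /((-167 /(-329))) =-452375 /1503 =-300.98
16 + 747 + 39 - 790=12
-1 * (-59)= 59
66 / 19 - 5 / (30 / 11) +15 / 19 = 277 / 114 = 2.43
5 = 5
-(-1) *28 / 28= 1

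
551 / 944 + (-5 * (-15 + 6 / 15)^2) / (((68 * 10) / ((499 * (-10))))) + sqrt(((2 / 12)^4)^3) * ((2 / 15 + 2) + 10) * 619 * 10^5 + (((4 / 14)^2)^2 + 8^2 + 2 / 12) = 10105200283903397 / 421339196880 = 23983.53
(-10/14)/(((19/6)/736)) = -22080/133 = -166.02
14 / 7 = 2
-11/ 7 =-1.57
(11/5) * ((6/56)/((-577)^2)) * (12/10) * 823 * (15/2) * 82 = 10021671/23305030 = 0.43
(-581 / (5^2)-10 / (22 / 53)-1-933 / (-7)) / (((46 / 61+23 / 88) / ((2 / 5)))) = 159613088 / 4769625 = 33.46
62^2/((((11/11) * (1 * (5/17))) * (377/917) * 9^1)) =59924116/16965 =3532.22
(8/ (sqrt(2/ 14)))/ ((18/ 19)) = 76 * sqrt(7)/ 9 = 22.34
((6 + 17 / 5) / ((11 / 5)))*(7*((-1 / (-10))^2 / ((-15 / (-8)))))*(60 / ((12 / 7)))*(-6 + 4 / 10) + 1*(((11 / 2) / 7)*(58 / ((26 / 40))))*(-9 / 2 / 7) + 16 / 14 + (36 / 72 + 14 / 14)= -387273857 / 5255250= -73.69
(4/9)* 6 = 8/3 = 2.67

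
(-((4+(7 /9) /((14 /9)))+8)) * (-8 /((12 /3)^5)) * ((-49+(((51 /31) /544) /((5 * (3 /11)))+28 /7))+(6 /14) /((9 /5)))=-23310845 /5332992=-4.37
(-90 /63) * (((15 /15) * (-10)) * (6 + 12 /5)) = 120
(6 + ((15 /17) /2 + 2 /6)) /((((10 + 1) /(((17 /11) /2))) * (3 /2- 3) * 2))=-691 /4356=-0.16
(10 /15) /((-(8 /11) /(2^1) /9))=-33 /2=-16.50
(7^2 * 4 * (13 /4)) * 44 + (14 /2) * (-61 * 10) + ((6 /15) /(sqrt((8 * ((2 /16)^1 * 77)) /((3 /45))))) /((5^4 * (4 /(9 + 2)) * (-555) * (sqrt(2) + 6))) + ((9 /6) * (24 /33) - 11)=23748.09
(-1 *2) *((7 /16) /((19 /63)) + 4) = -1657 /152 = -10.90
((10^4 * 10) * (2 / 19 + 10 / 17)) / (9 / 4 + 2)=89600000 / 5491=16317.61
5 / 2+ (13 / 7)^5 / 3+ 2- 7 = 490481 / 100842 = 4.86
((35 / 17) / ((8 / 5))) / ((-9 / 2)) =-0.29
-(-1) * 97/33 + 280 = 9337/33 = 282.94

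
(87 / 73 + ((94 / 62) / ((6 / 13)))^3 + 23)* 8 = 28015192259 / 58718061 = 477.11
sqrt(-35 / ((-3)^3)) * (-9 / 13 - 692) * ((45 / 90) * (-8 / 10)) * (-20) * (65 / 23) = -360200 * sqrt(105) / 207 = -17830.68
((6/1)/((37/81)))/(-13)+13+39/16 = 111031/7696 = 14.43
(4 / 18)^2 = 4 / 81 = 0.05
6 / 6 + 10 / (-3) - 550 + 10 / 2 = -1642 / 3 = -547.33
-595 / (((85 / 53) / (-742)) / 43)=11837126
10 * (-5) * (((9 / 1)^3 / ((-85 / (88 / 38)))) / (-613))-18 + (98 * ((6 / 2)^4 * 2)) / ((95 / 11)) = 1800458046 / 989995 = 1818.65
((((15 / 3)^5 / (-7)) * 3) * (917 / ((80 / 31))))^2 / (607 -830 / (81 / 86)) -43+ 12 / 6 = -4696275471038273 / 5686528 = -825859904.50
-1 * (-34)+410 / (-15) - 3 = 11 / 3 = 3.67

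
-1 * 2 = -2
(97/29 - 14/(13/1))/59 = 855/22243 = 0.04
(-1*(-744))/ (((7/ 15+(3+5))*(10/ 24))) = 26784/ 127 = 210.90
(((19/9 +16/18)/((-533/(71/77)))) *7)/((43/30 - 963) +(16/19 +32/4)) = 121410/3183919739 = 0.00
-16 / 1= -16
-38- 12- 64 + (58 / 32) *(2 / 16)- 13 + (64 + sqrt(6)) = -8035 / 128 + sqrt(6) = -60.32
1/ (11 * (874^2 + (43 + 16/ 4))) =1/ 8403153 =0.00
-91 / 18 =-5.06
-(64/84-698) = 14642/21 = 697.24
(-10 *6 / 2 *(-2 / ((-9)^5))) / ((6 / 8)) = -0.00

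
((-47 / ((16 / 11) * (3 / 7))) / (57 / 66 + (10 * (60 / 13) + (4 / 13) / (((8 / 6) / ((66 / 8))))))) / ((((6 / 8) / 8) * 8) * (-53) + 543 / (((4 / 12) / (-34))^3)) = 73931 / 27642534057045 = 0.00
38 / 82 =19 / 41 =0.46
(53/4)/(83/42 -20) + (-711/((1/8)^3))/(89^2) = -559960521/11992394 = -46.69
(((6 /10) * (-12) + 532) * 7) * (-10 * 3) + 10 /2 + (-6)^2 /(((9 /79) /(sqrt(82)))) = -110203 + 316 * sqrt(82) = -107341.50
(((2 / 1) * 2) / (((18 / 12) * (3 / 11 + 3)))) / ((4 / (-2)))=-11 / 27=-0.41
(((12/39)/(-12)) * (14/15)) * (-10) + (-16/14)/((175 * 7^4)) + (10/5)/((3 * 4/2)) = 197061139/344123325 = 0.57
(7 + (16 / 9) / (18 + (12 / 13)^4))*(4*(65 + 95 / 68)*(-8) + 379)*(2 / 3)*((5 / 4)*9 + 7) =-36993282888539 / 245488806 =-150692.34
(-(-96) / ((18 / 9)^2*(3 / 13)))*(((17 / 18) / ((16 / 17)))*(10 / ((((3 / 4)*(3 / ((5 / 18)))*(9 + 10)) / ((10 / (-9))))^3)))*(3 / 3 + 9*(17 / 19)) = -1615510000000 / 454401229922721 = -0.00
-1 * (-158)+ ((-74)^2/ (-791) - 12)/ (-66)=4131758/ 26103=158.29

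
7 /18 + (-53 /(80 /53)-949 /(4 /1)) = -195821 /720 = -271.97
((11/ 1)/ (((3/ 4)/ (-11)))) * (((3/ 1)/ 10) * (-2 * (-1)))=-484/ 5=-96.80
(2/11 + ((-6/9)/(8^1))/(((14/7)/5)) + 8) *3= 2105/88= 23.92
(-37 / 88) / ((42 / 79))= -2923 / 3696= -0.79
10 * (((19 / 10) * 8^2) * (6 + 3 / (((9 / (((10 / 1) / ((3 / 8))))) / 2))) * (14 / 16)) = 227696 / 9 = 25299.56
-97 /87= -1.11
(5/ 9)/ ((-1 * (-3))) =5/ 27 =0.19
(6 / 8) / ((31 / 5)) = 15 / 124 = 0.12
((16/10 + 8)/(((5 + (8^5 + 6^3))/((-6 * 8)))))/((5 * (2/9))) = -10368/824725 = -0.01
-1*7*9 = -63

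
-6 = -6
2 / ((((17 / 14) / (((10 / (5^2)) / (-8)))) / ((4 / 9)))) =-28 / 765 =-0.04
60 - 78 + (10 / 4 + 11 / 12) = -175 / 12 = -14.58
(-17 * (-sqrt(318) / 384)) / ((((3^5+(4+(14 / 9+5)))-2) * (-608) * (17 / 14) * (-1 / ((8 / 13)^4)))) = 21 * sqrt(318) / 614289988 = 0.00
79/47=1.68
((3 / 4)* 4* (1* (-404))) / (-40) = 303 / 10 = 30.30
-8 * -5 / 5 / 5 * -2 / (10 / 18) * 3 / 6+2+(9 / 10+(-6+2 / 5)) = -279 / 50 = -5.58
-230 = -230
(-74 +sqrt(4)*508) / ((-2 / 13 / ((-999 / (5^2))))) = 6116877 / 25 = 244675.08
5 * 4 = 20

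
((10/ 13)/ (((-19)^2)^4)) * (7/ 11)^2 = 490/ 26715144663493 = 0.00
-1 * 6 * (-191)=1146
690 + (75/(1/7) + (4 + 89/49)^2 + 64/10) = 15069032/12005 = 1255.23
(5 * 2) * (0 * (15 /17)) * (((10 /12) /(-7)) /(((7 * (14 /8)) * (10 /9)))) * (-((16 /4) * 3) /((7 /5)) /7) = 0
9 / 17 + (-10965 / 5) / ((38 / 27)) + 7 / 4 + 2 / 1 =-2007645 / 1292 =-1553.90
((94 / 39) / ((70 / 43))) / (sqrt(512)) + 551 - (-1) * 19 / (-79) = 2021 * sqrt(2) / 43680 + 43510 / 79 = 550.82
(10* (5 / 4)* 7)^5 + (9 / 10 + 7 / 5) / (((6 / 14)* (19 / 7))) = 5129089357.45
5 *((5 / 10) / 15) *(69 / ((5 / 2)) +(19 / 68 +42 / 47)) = 459793 / 95880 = 4.80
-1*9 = -9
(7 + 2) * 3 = 27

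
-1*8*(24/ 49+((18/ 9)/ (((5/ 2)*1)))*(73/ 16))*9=-298.07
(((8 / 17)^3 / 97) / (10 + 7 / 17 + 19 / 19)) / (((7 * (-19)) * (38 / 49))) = -896 / 981631561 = -0.00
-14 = -14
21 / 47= 0.45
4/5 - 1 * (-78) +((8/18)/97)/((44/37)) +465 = 26110742/48015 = 543.80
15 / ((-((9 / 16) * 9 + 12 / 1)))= -80 / 91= -0.88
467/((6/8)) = 1868/3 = 622.67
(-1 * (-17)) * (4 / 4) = 17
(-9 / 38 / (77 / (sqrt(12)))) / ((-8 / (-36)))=-81*sqrt(3) / 2926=-0.05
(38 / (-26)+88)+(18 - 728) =-8105 / 13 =-623.46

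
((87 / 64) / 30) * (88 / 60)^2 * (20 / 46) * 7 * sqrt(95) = 24563 * sqrt(95) / 82800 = 2.89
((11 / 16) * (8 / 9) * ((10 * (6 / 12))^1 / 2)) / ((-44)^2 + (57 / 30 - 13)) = 275 / 346482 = 0.00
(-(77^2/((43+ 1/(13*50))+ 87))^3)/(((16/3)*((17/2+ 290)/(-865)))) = 6188858331766188203125/120071136654696699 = 51543.26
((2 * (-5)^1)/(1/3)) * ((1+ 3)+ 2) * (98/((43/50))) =-882000/43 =-20511.63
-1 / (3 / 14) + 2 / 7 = -92 / 21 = -4.38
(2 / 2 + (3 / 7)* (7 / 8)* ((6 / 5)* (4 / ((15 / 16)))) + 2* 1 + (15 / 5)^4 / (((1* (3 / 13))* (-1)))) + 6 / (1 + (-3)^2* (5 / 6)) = -146784 / 425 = -345.37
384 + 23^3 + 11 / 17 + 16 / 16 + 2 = 213429 / 17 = 12554.65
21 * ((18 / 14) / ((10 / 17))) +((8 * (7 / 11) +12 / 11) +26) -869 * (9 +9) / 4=-210783 / 55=-3832.42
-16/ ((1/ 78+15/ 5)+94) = -1248/ 7567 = -0.16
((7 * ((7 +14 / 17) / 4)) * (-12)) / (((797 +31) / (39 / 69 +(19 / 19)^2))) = -2793 / 8993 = -0.31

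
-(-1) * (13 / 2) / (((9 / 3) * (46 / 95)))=1235 / 276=4.47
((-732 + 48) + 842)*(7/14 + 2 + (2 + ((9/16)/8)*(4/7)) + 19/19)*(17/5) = 1666663/560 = 2976.18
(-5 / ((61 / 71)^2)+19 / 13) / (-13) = 256966 / 628849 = 0.41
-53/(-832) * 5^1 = 265/832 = 0.32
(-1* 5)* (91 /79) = -455 /79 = -5.76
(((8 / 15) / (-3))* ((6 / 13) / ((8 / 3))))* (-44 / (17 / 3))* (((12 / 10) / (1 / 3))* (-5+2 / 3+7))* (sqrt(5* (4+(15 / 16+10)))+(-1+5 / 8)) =18.96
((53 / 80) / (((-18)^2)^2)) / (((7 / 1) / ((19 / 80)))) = 0.00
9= 9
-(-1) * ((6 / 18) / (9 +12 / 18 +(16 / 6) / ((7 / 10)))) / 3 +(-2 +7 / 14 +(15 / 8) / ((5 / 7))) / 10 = 8201 / 67920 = 0.12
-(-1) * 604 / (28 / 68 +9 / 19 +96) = 97546 / 15647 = 6.23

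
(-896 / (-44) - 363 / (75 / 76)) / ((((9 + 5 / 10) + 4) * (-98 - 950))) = 0.02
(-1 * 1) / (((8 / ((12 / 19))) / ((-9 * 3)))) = 81 / 38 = 2.13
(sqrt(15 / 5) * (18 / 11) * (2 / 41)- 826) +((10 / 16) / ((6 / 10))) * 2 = -9887 / 12 +36 * sqrt(3) / 451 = -823.78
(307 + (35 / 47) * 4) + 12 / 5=73409 / 235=312.38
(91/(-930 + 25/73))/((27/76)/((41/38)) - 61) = 77818/48232625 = 0.00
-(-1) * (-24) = -24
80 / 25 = 16 / 5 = 3.20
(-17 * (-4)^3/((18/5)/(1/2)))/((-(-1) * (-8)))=-170/9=-18.89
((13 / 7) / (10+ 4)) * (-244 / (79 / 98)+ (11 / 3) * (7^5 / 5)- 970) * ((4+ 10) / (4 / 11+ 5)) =1872892879 / 489405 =3826.88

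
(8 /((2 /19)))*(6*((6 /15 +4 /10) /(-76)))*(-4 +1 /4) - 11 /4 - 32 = -67 /4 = -16.75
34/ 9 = 3.78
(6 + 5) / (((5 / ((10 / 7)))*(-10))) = -11 / 35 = -0.31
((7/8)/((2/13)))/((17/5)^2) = 2275/4624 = 0.49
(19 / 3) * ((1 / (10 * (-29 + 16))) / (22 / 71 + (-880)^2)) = -1349 / 21443144580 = -0.00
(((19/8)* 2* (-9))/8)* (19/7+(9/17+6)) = -47025/952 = -49.40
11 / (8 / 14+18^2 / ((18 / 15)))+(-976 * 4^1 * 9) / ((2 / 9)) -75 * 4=-300032251 / 1894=-158411.96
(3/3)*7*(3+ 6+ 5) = 98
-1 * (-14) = 14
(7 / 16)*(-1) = -7 / 16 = -0.44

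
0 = 0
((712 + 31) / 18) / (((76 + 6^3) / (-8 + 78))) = 26005 / 2628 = 9.90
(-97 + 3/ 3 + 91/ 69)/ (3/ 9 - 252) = 6533/ 17365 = 0.38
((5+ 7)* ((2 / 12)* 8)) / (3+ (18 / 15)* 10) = 16 / 15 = 1.07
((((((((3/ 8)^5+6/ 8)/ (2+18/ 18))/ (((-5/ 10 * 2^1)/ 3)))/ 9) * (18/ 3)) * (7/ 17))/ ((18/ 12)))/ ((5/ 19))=-1100309/ 2088960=-0.53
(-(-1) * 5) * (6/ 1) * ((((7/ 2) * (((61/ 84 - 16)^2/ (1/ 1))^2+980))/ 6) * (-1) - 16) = -13798829896085/ 14224896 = -970047.86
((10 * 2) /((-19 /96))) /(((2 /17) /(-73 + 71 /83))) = 97724160 /1577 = 61968.40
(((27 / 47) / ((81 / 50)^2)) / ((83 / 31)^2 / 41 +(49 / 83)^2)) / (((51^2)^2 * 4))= 169645930625 / 10976326556193255762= 0.00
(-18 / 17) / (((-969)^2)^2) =-2 / 1665334656873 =-0.00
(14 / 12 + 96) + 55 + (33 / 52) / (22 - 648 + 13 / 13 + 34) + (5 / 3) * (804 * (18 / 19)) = 830106547 / 583908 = 1421.64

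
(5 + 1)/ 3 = 2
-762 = -762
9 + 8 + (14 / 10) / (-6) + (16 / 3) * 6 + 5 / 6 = 49.60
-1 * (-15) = 15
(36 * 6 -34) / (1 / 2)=364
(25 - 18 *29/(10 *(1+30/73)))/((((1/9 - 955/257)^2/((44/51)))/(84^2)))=-5619.65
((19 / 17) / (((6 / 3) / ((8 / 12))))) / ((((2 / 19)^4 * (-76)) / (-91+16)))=3258025 / 1088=2994.51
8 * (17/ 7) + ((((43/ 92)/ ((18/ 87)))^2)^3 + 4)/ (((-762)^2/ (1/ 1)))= 2234027877408325475014471/ 114985333473418712973312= 19.43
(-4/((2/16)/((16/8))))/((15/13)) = -832/15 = -55.47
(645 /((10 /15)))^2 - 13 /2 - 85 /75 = 56162917 /60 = 936048.62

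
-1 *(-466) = 466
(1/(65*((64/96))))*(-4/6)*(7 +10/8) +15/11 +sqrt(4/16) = 4967/2860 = 1.74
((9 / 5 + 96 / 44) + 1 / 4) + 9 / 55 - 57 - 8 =-13333 / 220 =-60.60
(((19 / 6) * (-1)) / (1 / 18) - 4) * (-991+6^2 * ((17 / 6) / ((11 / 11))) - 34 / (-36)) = 975085 / 18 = 54171.39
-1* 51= -51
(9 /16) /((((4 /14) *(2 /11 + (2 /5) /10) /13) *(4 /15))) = 3378375 /7808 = 432.68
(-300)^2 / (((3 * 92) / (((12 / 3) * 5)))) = 150000 / 23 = 6521.74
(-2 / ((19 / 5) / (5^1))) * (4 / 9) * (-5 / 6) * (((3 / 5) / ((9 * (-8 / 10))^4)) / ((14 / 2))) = 0.00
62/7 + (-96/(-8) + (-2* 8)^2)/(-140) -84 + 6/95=-51201/665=-76.99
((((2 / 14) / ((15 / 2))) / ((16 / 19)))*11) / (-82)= -209 / 68880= -0.00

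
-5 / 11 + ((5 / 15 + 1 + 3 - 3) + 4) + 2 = 6.88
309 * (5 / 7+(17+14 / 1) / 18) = 31621 / 42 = 752.88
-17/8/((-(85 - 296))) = -17/1688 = -0.01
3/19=0.16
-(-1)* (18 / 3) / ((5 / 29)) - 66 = -31.20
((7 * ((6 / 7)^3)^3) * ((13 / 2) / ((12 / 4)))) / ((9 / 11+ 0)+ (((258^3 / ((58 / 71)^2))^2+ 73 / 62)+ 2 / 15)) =157986864779927040 / 27624320355570811252998484165019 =0.00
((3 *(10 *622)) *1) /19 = 18660 /19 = 982.11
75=75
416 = 416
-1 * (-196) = 196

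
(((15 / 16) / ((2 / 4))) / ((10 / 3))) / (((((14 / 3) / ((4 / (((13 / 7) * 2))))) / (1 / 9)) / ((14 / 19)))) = 21 / 1976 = 0.01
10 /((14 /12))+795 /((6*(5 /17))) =6427 /14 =459.07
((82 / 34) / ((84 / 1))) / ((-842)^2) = 41 / 1012400592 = 0.00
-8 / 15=-0.53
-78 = -78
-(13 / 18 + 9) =-175 / 18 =-9.72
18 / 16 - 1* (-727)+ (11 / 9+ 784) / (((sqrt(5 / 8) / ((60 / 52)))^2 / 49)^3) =34480905747138425 / 38614472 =892952925.71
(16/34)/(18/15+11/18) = 720/2771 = 0.26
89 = 89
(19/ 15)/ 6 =19/ 90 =0.21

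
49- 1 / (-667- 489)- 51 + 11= 10405 / 1156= 9.00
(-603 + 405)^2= 39204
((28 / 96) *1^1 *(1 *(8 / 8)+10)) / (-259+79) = -77 / 4320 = -0.02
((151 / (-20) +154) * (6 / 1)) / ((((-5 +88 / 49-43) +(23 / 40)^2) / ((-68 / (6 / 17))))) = 13272822080 / 3596479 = 3690.50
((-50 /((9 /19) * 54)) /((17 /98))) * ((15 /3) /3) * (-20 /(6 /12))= 9310000 /12393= 751.23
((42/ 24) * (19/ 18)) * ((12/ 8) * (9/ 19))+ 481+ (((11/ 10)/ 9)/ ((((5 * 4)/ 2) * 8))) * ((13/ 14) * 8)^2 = 85094797/ 176400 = 482.40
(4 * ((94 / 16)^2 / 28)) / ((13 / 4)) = 2209 / 1456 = 1.52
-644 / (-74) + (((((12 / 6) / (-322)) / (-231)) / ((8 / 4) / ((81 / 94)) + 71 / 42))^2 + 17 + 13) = 92942000058712204 / 2401434359056117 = 38.70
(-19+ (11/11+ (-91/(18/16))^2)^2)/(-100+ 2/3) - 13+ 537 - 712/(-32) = -561225548477/1303452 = -430568.64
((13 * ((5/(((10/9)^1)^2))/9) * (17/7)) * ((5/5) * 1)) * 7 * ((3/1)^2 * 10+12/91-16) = 7372.41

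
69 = 69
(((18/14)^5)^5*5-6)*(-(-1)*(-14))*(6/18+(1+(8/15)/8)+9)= -372470126781093032062425912/957906156902832072005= -388837.80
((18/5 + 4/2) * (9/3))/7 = 12/5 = 2.40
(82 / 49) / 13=82 / 637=0.13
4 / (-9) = -4 / 9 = -0.44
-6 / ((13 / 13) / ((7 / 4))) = -21 / 2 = -10.50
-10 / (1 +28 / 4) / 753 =-5 / 3012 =-0.00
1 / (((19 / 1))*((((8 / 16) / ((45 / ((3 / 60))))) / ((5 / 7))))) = 9000 / 133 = 67.67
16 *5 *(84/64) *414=43470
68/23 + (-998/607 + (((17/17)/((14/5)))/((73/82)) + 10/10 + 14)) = 119235612/7134071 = 16.71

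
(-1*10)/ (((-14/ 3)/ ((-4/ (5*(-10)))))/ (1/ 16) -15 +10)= 6/ 563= 0.01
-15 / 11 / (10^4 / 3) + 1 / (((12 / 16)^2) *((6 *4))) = 43757 / 594000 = 0.07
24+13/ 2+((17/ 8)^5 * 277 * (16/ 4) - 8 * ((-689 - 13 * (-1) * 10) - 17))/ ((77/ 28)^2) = 432938661/ 61952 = 6988.29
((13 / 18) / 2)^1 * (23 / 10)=299 / 360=0.83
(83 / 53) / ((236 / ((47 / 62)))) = 3901 / 775496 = 0.01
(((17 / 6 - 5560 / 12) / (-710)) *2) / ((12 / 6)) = 0.65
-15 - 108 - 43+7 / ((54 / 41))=-8677 / 54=-160.69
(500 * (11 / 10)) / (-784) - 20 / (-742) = -14015 / 20776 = -0.67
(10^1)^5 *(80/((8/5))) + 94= 5000094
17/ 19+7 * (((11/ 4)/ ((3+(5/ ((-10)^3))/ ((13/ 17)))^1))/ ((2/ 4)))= 2034211/ 147877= 13.76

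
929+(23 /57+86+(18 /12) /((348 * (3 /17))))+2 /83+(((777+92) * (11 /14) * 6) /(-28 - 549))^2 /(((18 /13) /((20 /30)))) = 18616866095945617 /17905590141432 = 1039.72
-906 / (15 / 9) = -2718 / 5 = -543.60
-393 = -393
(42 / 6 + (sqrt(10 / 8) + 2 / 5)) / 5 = sqrt(5) / 10 + 37 / 25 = 1.70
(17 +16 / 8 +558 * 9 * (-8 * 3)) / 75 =-120509 / 75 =-1606.79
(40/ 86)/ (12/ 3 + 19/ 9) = 36/ 473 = 0.08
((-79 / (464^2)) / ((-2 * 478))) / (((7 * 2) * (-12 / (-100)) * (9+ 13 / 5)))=9875 / 501384769536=0.00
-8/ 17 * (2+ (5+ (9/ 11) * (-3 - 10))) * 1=320/ 187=1.71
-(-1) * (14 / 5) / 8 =7 / 20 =0.35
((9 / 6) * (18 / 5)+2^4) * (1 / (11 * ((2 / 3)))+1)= 535 / 22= 24.32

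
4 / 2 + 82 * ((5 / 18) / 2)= 241 / 18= 13.39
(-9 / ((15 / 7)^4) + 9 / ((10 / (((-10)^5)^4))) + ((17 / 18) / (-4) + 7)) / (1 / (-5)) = -4050000000000000000285167 / 9000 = -450000000000000000031.69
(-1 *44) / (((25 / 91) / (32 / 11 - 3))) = 364 / 25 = 14.56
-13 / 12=-1.08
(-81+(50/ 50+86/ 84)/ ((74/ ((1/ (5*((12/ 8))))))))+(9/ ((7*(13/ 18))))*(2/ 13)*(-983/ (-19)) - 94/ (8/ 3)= -436587221/ 4277052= -102.08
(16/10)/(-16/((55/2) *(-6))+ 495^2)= 264/40429141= 0.00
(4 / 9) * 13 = 52 / 9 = 5.78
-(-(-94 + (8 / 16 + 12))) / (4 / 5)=-815 / 8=-101.88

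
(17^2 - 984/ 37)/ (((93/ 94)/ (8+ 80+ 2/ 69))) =5543411804/ 237429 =23347.66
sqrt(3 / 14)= sqrt(42) / 14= 0.46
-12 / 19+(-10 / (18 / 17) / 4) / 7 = -4639 / 4788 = -0.97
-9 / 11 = -0.82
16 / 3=5.33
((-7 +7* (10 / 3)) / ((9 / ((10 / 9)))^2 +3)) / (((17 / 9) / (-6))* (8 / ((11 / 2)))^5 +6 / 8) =-9469798800 / 51700958011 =-0.18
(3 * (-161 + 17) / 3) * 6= -864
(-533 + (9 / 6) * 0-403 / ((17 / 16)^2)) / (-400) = 51441 / 23120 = 2.22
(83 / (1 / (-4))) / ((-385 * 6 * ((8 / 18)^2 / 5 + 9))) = 4482 / 281897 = 0.02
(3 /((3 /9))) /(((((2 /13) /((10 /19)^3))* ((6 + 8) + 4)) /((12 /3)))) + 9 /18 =2.40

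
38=38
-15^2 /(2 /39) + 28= -8719 /2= -4359.50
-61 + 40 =-21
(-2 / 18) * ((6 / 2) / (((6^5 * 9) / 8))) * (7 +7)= -0.00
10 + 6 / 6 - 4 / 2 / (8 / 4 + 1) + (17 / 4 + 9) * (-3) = -29.42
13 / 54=0.24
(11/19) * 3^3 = 297/19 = 15.63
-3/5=-0.60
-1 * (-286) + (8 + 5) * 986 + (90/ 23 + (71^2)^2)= 584770145/ 23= 25424788.91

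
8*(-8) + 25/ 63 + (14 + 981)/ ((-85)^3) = -63.60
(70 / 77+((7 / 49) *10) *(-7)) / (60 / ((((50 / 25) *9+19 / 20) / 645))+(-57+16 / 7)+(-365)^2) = -66325 / 986476612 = -0.00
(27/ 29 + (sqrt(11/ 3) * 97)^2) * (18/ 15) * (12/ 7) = 72037248/ 1015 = 70972.66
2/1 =2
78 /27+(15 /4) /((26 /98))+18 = 16391 /468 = 35.02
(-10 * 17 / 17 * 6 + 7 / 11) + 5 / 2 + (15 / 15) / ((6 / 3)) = -620 / 11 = -56.36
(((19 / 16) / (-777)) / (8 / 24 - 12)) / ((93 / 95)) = 0.00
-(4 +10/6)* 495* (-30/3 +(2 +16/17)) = 19800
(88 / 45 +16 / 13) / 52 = 466 / 7605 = 0.06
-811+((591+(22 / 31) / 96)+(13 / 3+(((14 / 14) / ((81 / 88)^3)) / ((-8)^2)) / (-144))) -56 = -271.66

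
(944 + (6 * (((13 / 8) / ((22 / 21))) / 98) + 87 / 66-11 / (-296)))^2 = 1857386490123649 / 2077901056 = 893876.29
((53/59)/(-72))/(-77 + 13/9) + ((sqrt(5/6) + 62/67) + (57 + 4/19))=sqrt(30)/6 + 23753354189/408582080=59.05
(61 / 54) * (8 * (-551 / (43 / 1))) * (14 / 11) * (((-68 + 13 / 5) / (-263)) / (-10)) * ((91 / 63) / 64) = 333387509 / 4030527600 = 0.08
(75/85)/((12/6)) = 15/34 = 0.44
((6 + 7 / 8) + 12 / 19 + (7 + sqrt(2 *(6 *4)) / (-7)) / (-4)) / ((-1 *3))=-875 / 456-sqrt(3) / 21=-2.00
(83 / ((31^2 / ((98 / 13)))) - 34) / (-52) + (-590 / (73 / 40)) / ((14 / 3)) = -68.63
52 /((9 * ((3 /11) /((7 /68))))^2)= 77077 /842724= 0.09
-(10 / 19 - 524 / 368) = 1569 / 1748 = 0.90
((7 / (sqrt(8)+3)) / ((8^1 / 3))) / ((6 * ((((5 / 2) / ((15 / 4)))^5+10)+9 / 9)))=5103 / 43280-1701 * sqrt(2) / 21640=0.01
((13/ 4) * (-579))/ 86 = -7527/ 344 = -21.88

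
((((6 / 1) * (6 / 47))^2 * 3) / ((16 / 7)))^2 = 2893401 / 4879681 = 0.59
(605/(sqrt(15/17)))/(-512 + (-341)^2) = 121 * sqrt(255)/347307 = 0.01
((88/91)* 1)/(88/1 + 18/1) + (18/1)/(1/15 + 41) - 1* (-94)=20042879/212212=94.45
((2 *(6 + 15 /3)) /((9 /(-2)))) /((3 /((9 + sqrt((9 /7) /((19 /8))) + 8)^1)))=-748 /27 - 88 *sqrt(266) /1197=-28.90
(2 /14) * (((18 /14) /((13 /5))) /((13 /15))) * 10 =6750 /8281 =0.82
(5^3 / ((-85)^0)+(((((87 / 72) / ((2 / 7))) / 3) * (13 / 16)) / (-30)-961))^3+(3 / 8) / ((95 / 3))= -3666427678205461785600701 / 6274292908032000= -584357111.14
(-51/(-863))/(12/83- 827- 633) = -4233/104567984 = -0.00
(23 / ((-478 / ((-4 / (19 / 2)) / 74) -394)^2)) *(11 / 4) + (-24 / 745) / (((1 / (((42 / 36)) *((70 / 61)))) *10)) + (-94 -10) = -132178446256966331 / 1270893894451245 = -104.00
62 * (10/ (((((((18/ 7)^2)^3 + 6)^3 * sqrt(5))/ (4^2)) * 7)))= 57692367468827336 * sqrt(5)/ 5230925535734217242379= 0.00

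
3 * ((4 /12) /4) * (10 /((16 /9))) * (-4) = -45 /8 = -5.62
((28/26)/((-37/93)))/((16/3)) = -1953/3848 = -0.51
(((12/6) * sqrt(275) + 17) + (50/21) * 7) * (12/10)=12 * sqrt(11) + 202/5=80.20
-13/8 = -1.62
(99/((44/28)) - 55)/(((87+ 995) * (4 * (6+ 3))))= 1/4869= 0.00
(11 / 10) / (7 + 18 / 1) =11 / 250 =0.04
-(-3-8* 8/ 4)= 19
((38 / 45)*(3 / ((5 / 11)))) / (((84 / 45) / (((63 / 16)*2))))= 1881 / 80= 23.51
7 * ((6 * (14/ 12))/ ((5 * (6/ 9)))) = 147/ 10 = 14.70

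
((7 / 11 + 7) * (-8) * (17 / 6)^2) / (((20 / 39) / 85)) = -894166 / 11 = -81287.82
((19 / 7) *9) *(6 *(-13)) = -13338 / 7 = -1905.43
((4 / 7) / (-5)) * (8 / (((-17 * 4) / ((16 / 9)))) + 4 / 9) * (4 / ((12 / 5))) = -16 / 357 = -0.04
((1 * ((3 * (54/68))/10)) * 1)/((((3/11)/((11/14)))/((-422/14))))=-689337/33320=-20.69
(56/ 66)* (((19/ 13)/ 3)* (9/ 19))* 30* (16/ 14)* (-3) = -2880/ 143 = -20.14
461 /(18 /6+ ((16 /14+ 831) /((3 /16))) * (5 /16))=9681 /29188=0.33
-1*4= -4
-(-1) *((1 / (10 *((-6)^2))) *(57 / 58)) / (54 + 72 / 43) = 0.00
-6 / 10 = -3 / 5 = -0.60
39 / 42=13 / 14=0.93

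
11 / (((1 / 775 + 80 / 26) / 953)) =105616225 / 31013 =3405.55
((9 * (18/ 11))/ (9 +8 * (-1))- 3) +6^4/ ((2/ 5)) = 35769/ 11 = 3251.73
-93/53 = -1.75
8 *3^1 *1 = 24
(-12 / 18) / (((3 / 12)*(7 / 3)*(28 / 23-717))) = 184 / 115241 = 0.00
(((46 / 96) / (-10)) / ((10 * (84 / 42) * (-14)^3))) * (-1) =-23 / 26342400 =-0.00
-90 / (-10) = 9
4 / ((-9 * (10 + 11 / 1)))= -4 / 189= -0.02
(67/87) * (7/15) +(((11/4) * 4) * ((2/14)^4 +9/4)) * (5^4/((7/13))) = 2520850276807/87732540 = 28733.36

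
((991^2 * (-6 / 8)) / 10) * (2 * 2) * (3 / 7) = -8838729 / 70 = -126267.56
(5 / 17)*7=35 / 17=2.06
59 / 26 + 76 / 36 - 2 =557 / 234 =2.38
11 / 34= 0.32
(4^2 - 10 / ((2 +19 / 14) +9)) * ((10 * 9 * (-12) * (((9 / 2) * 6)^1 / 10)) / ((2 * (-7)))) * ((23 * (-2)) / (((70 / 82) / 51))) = -368548586064 / 42385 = -8695259.79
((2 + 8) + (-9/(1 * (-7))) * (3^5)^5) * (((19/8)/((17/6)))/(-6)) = -144886352216083/952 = -152191546445.47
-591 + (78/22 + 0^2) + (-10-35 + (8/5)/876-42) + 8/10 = -8114147/12045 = -673.65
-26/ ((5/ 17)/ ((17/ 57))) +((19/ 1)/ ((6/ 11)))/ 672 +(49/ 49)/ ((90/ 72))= -9772529/ 383040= -25.51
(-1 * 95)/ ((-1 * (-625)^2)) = 19/ 78125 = 0.00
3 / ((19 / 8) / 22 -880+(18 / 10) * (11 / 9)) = -2640 / 772369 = -0.00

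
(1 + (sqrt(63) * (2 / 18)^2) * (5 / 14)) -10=-9 + 5 * sqrt(7) / 378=-8.97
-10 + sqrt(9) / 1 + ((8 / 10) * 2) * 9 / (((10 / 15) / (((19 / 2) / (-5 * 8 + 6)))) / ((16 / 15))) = -5711 / 425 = -13.44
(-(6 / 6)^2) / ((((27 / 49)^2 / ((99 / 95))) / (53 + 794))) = -2907.10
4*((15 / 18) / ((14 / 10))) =50 / 21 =2.38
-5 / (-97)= 0.05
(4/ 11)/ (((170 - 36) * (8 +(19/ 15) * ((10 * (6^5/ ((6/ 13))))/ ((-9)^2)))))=3/ 2921468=0.00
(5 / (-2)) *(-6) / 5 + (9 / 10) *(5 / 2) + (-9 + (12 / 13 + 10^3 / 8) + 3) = 125.17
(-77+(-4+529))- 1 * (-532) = 980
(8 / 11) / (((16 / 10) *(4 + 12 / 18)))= 15 / 154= 0.10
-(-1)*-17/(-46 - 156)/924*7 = 17/26664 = 0.00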